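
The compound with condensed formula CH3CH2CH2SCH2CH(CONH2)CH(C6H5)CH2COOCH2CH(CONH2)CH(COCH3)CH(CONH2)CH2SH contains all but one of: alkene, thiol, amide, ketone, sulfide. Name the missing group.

ketone: present (CH(COCH3) — pendant –COCH3: carbonyl C bonded to two carbons → ketone).
amide: present (CH(CONH2) — pendant –CONH2: carbonyl C bonded to C and N → amide).
thiol: present (CH2SH — –SH on an sp³ carbon → thiol).
sulfide: present (CH2SCH2 — C–S–C linkage → sulfide (thioether)).
alkene: absent. In CH(C6H5), the C=C units are part of an aromatic ring, which is an arene, not an isolated alkene.

alkene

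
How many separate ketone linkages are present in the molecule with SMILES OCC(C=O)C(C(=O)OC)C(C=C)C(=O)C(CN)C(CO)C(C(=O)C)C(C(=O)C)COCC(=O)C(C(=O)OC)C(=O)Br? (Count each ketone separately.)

HO– on an sp³ carbon → alcohol.
pendant –CHO: carbonyl C bonded to C and H → aldehyde.
pendant –COOCH3: carbonyl C bonded to C and –OCH3 → ester.
pendant –CH=CH2: C=C double bond → alkene.
–C(=O)– with carbon on both sides → ketone.
pendant –CH2NH2: N on sp³ C, no adjacent C=O → amine.
pendant –CH2OH on an sp³ backbone C → alcohol.
pendant –COCH3: carbonyl C bonded to two carbons → ketone.
pendant –COCH3: carbonyl C bonded to two carbons → ketone.
C–O–C with sp³ carbons on both sides and no adjacent C=O → ether.
–C(=O)– with carbon on both sides → ketone.
pendant –COOCH3: carbonyl C bonded to C and –OCH3 → ester.
–C(=O)Br: carbonyl C bonded to C and to a halogen → acyl halide (not alkyl halide).
Ketone appears at: CO, CH(COCH3), CH(COCH3), CO → 4.

4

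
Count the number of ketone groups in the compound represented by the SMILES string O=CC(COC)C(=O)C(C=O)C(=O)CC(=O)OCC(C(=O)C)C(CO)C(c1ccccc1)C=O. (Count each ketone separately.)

Working along the chain:
  OHC: terminal –CHO: carbonyl C bonded to H and C → aldehyde.
  CH(CH2OCH3): pendant –CH2OCH3: C–O–C linkage → ether.
  CO: –C(=O)– with carbon on both sides → ketone.
  CH(CHO): pendant –CHO: carbonyl C bonded to C and H → aldehyde.
  CO: –C(=O)– with carbon on both sides → ketone.
  CH2COOCH2: –C(=O)–O–C with C on the carbonyl side → ester.
  CH(COCH3): pendant –COCH3: carbonyl C bonded to two carbons → ketone.
  CH(CH2OH): pendant –CH2OH on an sp³ backbone C → alcohol.
  CH(C6H5): pendant –C6H5: benzene ring → arene.
  CHO: terminal –CHO: carbonyl C bonded to H and C → aldehyde.
Ketone appears at: CO, CO, CH(COCH3) → 3.

3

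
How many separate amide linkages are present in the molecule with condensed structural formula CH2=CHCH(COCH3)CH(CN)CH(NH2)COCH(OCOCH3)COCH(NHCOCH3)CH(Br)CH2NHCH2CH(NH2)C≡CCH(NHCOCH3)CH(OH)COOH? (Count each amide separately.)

2

Taking each segment in turn:
  CH2=CH: C=C double bond → alkene.
  CH(COCH3): pendant –COCH3: carbonyl C bonded to two carbons → ketone.
  CH(CN): pendant –C≡N: nitrile.
  CH(NH2): –NH2 on an sp³ carbon with no adjacent C=O → amine.
  CO: –C(=O)– with carbon on both sides → ketone.
  CH(OCOCH3): pendant –OC(=O)CH3: an acyloxy group → ester.
  CO: –C(=O)– with carbon on both sides → ketone.
  CH(NHCOCH3): pendant –NHC(=O)CH3: N bonded to a carbonyl → amide (not amine).
  CH(Br): halogen on an sp³ carbon → alkyl halide.
  CH2NHCH2: C–N–C with sp³ carbons and no adjacent C=O → amine (secondary).
  CH(NH2): –NH2 on an sp³ carbon with no adjacent C=O → amine.
  C≡C: C≡C triple bond → alkyne.
  CH(NHCOCH3): pendant –NHC(=O)CH3: N bonded to a carbonyl → amide (not amine).
  CH(OH): –OH on an sp³ carbon → alcohol (secondary).
  COOH: –COOH: carbonyl C bonded to –OH and C → carboxylic acid (the –OH is not a separate alcohol).
Amide appears at: CH(NHCOCH3), CH(NHCOCH3) → 2.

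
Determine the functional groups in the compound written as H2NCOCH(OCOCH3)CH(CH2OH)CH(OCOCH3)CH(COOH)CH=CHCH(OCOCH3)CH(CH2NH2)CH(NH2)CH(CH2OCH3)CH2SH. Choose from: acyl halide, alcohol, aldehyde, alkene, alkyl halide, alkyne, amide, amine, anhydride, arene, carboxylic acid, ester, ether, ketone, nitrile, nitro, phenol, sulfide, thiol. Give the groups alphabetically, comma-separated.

Taking each segment in turn:
  H2NCO: –C(=O)NH2: carbonyl C bonded to C and to N → amide (the N is not a separate amine).
  CH(OCOCH3): pendant –OC(=O)CH3: an acyloxy group → ester.
  CH(CH2OH): pendant –CH2OH on an sp³ backbone C → alcohol.
  CH(OCOCH3): pendant –OC(=O)CH3: an acyloxy group → ester.
  CH(COOH): pendant –COOH: carbonyl C bonded to C and –OH → carboxylic acid.
  CH=CH: C=C double bond → alkene.
  CH(OCOCH3): pendant –OC(=O)CH3: an acyloxy group → ester.
  CH(CH2NH2): pendant –CH2NH2: N on sp³ C, no adjacent C=O → amine.
  CH(NH2): –NH2 on an sp³ carbon with no adjacent C=O → amine.
  CH(CH2OCH3): pendant –CH2OCH3: C–O–C linkage → ether.
  CH2SH: –SH on an sp³ carbon → thiol.

alcohol, alkene, amide, amine, carboxylic acid, ester, ether, thiol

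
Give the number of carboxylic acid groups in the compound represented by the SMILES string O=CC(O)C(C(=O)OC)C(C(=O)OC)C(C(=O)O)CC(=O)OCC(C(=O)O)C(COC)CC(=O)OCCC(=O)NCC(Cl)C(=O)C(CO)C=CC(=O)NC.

terminal –CHO: carbonyl C bonded to H and C → aldehyde.
–OH on an sp³ carbon → alcohol (secondary).
pendant –COOCH3: carbonyl C bonded to C and –OCH3 → ester.
pendant –COOCH3: carbonyl C bonded to C and –OCH3 → ester.
pendant –COOH: carbonyl C bonded to C and –OH → carboxylic acid.
–C(=O)–O–C with C on the carbonyl side → ester.
pendant –COOH: carbonyl C bonded to C and –OH → carboxylic acid.
pendant –CH2OCH3: C–O–C linkage → ether.
–C(=O)–O–C with C on the carbonyl side → ester.
–C(=O)–N– linkage → amide (the N is not an amine).
halogen on an sp³ carbon → alkyl halide.
–C(=O)– with carbon on both sides → ketone.
pendant –CH2OH on an sp³ backbone C → alcohol.
C=C double bond → alkene.
–C(=O)NHCH3: carbonyl C bonded to C and to N → amide (the N is not an amine).
Carboxylic acid appears at: CH(COOH), CH(COOH) → 2.

2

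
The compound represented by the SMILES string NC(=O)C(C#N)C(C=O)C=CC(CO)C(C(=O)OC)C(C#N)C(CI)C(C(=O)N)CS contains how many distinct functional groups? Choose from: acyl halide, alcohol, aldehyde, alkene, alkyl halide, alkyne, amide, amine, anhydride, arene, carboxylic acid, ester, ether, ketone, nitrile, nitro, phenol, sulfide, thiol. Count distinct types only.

–C(=O)NH2: carbonyl C bonded to C and to N → amide (the N is not a separate amine).
pendant –C≡N: nitrile.
pendant –CHO: carbonyl C bonded to C and H → aldehyde.
C=C double bond → alkene.
pendant –CH2OH on an sp³ backbone C → alcohol.
pendant –COOCH3: carbonyl C bonded to C and –OCH3 → ester.
pendant –C≡N: nitrile.
pendant –CH2X: halogen on sp³ carbon → alkyl halide.
pendant –CONH2: carbonyl C bonded to C and N → amide.
–SH on an sp³ carbon → thiol.
Distinct types present: alcohol, aldehyde, alkene, alkyl halide, amide, ester, nitrile, thiol.

8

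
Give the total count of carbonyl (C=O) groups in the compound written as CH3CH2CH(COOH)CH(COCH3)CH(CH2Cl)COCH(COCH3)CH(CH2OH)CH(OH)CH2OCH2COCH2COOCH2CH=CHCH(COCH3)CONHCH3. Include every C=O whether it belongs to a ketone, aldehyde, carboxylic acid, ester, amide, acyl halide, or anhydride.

CH(COOH): carboxylic acid, 1 C=O (running total 1).
CH(COCH3): ketone, 1 C=O (running total 2).
CO: ketone, 1 C=O (running total 3).
CH(COCH3): ketone, 1 C=O (running total 4).
CO: ketone, 1 C=O (running total 5).
CH2COOCH2: ester, 1 C=O (running total 6).
CH(COCH3): ketone, 1 C=O (running total 7).
CONHCH3: amide, 1 C=O (running total 8).

8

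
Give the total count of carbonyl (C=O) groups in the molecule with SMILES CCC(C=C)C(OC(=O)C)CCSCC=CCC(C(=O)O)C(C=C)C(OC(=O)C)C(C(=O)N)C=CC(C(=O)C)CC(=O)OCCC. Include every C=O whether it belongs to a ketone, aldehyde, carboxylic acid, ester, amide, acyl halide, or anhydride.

CH(OCOCH3): ester, 1 C=O (running total 1).
CH(COOH): carboxylic acid, 1 C=O (running total 2).
CH(OCOCH3): ester, 1 C=O (running total 3).
CH(CONH2): amide, 1 C=O (running total 4).
CH(COCH3): ketone, 1 C=O (running total 5).
CH2COOCH2: ester, 1 C=O (running total 6).

6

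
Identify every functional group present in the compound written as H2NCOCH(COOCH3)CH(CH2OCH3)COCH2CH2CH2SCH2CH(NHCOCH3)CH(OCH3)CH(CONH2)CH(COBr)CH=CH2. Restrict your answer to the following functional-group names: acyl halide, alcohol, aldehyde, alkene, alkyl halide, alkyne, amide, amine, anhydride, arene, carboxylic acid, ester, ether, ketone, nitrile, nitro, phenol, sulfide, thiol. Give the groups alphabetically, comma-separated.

acyl halide, alkene, amide, ester, ether, ketone, sulfide

–C(=O)NH2: carbonyl C bonded to C and to N → amide (the N is not a separate amine).
pendant –COOCH3: carbonyl C bonded to C and –OCH3 → ester.
pendant –CH2OCH3: C–O–C linkage → ether.
–C(=O)– with carbon on both sides → ketone.
C–S–C linkage → sulfide (thioether).
pendant –NHC(=O)CH3: N bonded to a carbonyl → amide (not amine).
pendant –OCH3: C–O–C with sp³ C, no adjacent C=O → ether.
pendant –CONH2: carbonyl C bonded to C and N → amide.
pendant –C(=O)X: carbonyl C bonded to C and halogen → acyl halide.
C=C double bond → alkene.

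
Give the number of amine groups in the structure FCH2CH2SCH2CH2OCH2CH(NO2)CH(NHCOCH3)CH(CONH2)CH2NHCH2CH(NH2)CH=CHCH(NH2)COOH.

halogen on an sp³ carbon → alkyl halide.
C–S–C linkage → sulfide (thioether).
C–O–C with sp³ carbons on both sides and no adjacent C=O → ether.
–NO2 on an sp³ carbon → nitro (the N=O is not a carbonyl).
pendant –NHC(=O)CH3: N bonded to a carbonyl → amide (not amine).
pendant –CONH2: carbonyl C bonded to C and N → amide.
C–N–C with sp³ carbons and no adjacent C=O → amine (secondary).
–NH2 on an sp³ carbon with no adjacent C=O → amine.
C=C double bond → alkene.
–NH2 on an sp³ carbon with no adjacent C=O → amine.
–COOH: carbonyl C bonded to –OH and C → carboxylic acid (the –OH is not a separate alcohol).
Amine appears at: CH2NHCH2, CH(NH2), CH(NH2) → 3.

3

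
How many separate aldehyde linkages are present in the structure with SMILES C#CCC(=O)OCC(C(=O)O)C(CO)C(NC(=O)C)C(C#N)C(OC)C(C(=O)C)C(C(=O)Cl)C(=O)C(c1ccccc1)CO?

Taking each segment in turn:
  HC≡C: C≡C triple bond → alkyne.
  CH2COOCH2: –C(=O)–O–C with C on the carbonyl side → ester.
  CH(COOH): pendant –COOH: carbonyl C bonded to C and –OH → carboxylic acid.
  CH(CH2OH): pendant –CH2OH on an sp³ backbone C → alcohol.
  CH(NHCOCH3): pendant –NHC(=O)CH3: N bonded to a carbonyl → amide (not amine).
  CH(CN): pendant –C≡N: nitrile.
  CH(OCH3): pendant –OCH3: C–O–C with sp³ C, no adjacent C=O → ether.
  CH(COCH3): pendant –COCH3: carbonyl C bonded to two carbons → ketone.
  CH(COCl): pendant –C(=O)X: carbonyl C bonded to C and halogen → acyl halide.
  CO: –C(=O)– with carbon on both sides → ketone.
  CH(C6H5): pendant –C6H5: benzene ring → arene.
  CH2OH: –OH on an sp³ carbon → alcohol.
No segment is a aldehyde: CH2COOCH2 is ester, not aldehyde; CH(COOH) is carboxylic acid, not aldehyde; CH(COCH3) is ketone, not aldehyde. → 0.

0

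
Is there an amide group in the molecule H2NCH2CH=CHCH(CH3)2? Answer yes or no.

Taking each segment in turn:
  H2NCH2: –NH2 on an sp³ carbon with no adjacent C=O → amine.
  CH=CH: C=C double bond → alkene.
The groups actually present are: alkene, amine.

no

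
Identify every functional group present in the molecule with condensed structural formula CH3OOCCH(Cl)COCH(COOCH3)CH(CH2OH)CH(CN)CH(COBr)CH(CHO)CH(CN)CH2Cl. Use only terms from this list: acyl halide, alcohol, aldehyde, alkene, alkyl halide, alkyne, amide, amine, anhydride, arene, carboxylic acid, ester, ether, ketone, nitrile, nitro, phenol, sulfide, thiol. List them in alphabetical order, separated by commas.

Working along the chain:
  CH3OOC: CH3O–C(=O)–: carbonyl C bonded to C and to –OCH3 → ester (not ketone + ether).
  CH(Cl): halogen on an sp³ carbon → alkyl halide.
  CO: –C(=O)– with carbon on both sides → ketone.
  CH(COOCH3): pendant –COOCH3: carbonyl C bonded to C and –OCH3 → ester.
  CH(CH2OH): pendant –CH2OH on an sp³ backbone C → alcohol.
  CH(CN): pendant –C≡N: nitrile.
  CH(COBr): pendant –C(=O)X: carbonyl C bonded to C and halogen → acyl halide.
  CH(CHO): pendant –CHO: carbonyl C bonded to C and H → aldehyde.
  CH(CN): pendant –C≡N: nitrile.
  CH2Cl: halogen on an sp³ carbon → alkyl halide.

acyl halide, alcohol, aldehyde, alkyl halide, ester, ketone, nitrile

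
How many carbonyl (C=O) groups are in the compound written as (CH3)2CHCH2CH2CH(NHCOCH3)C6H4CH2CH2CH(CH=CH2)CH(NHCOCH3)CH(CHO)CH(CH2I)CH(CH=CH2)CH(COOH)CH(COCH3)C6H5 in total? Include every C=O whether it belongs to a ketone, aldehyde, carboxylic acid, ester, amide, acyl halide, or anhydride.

5

CH(NHCOCH3): amide, 1 C=O (running total 1).
CH(NHCOCH3): amide, 1 C=O (running total 2).
CH(CHO): aldehyde, 1 C=O (running total 3).
CH(COOH): carboxylic acid, 1 C=O (running total 4).
CH(COCH3): ketone, 1 C=O (running total 5).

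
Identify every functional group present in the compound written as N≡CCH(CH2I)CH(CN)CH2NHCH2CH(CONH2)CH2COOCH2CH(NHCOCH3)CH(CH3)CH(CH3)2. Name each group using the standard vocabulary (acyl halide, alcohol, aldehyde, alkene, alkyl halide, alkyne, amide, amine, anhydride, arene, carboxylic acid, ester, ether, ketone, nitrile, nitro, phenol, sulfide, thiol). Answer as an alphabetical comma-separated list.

alkyl halide, amide, amine, ester, nitrile

N≡C–: carbon triple-bonded to nitrogen → nitrile.
pendant –CH2X: halogen on sp³ carbon → alkyl halide.
pendant –C≡N: nitrile.
C–N–C with sp³ carbons and no adjacent C=O → amine (secondary).
pendant –CONH2: carbonyl C bonded to C and N → amide.
–C(=O)–O–C with C on the carbonyl side → ester.
pendant –NHC(=O)CH3: N bonded to a carbonyl → amide (not amine).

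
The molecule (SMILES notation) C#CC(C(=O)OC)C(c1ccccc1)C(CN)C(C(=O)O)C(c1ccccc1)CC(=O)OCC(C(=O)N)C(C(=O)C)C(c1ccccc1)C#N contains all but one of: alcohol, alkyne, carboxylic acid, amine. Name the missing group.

alkyne: present (HC≡C — C≡C triple bond → alkyne).
amine: present (CH(CH2NH2) — pendant –CH2NH2: N on sp³ C, no adjacent C=O → amine).
carboxylic acid: present (CH(COOH) — pendant –COOH: carbonyl C bonded to C and –OH → carboxylic acid).
alcohol: absent. In CH(COOH), the –OH sits on a carbonyl carbon, making it part of a carboxylic acid, not an alcohol.

alcohol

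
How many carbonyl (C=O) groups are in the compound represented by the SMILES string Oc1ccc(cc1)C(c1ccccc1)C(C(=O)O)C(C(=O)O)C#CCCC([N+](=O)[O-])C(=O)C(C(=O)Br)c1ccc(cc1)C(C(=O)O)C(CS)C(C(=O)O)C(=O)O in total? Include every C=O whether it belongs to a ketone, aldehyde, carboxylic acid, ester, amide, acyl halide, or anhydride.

7

CH(COOH): carboxylic acid, 1 C=O (running total 1).
CH(COOH): carboxylic acid, 1 C=O (running total 2).
CO: ketone, 1 C=O (running total 3).
CH(COBr): acyl halide, 1 C=O (running total 4).
CH(COOH): carboxylic acid, 1 C=O (running total 5).
CH(COOH): carboxylic acid, 1 C=O (running total 6).
COOH: carboxylic acid, 1 C=O (running total 7).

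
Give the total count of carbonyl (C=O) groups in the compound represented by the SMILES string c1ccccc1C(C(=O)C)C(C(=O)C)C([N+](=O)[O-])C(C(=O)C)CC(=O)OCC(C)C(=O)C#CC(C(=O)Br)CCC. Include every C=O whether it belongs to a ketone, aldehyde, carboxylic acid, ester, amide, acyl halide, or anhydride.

CH(COCH3): ketone, 1 C=O (running total 1).
CH(COCH3): ketone, 1 C=O (running total 2).
CH(COCH3): ketone, 1 C=O (running total 3).
CH2COOCH2: ester, 1 C=O (running total 4).
CO: ketone, 1 C=O (running total 5).
CH(COBr): acyl halide, 1 C=O (running total 6).

6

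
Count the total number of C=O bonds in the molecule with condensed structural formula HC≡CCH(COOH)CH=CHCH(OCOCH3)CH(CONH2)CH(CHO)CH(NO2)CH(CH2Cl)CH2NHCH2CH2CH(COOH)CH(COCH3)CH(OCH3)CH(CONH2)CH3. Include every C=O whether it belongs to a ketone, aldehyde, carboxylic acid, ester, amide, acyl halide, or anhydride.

CH(COOH): carboxylic acid, 1 C=O (running total 1).
CH(OCOCH3): ester, 1 C=O (running total 2).
CH(CONH2): amide, 1 C=O (running total 3).
CH(CHO): aldehyde, 1 C=O (running total 4).
CH(COOH): carboxylic acid, 1 C=O (running total 5).
CH(COCH3): ketone, 1 C=O (running total 6).
CH(CONH2): amide, 1 C=O (running total 7).

7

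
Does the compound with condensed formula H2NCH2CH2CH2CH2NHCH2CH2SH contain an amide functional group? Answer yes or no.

–NH2 on an sp³ carbon with no adjacent C=O → amine.
C–N–C with sp³ carbons and no adjacent C=O → amine (secondary).
–SH on an sp³ carbon → thiol.
The groups actually present are: amine, thiol.

no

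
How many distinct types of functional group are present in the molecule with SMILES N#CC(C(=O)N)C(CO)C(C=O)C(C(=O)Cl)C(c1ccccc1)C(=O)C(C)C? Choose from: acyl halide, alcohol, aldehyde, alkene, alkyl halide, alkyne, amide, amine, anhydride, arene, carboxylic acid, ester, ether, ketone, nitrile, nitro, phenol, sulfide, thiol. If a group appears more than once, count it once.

N≡C–: carbon triple-bonded to nitrogen → nitrile.
pendant –CONH2: carbonyl C bonded to C and N → amide.
pendant –CH2OH on an sp³ backbone C → alcohol.
pendant –CHO: carbonyl C bonded to C and H → aldehyde.
pendant –C(=O)X: carbonyl C bonded to C and halogen → acyl halide.
pendant –C6H5: benzene ring → arene.
–C(=O)– with carbon on both sides → ketone.
Distinct types present: acyl halide, alcohol, aldehyde, amide, arene, ketone, nitrile.

7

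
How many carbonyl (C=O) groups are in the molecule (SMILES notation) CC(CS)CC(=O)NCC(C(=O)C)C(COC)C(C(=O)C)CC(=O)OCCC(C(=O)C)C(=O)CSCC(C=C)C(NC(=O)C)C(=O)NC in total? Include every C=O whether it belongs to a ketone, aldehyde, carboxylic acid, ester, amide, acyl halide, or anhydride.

CH2CONHCH2: amide, 1 C=O (running total 1).
CH(COCH3): ketone, 1 C=O (running total 2).
CH(COCH3): ketone, 1 C=O (running total 3).
CH2COOCH2: ester, 1 C=O (running total 4).
CH(COCH3): ketone, 1 C=O (running total 5).
CO: ketone, 1 C=O (running total 6).
CH(NHCOCH3): amide, 1 C=O (running total 7).
CONHCH3: amide, 1 C=O (running total 8).

8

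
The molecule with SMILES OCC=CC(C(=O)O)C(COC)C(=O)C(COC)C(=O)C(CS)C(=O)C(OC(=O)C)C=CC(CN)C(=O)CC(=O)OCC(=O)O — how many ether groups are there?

2

Taking each segment in turn:
  HOCH2: HO– on an sp³ carbon → alcohol.
  CH=CH: C=C double bond → alkene.
  CH(COOH): pendant –COOH: carbonyl C bonded to C and –OH → carboxylic acid.
  CH(CH2OCH3): pendant –CH2OCH3: C–O–C linkage → ether.
  CO: –C(=O)– with carbon on both sides → ketone.
  CH(CH2OCH3): pendant –CH2OCH3: C–O–C linkage → ether.
  CO: –C(=O)– with carbon on both sides → ketone.
  CH(CH2SH): pendant –CH2SH → thiol.
  CO: –C(=O)– with carbon on both sides → ketone.
  CH(OCOCH3): pendant –OC(=O)CH3: an acyloxy group → ester.
  CH=CH: C=C double bond → alkene.
  CH(CH2NH2): pendant –CH2NH2: N on sp³ C, no adjacent C=O → amine.
  CO: –C(=O)– with carbon on both sides → ketone.
  CH2COOCH2: –C(=O)–O–C with C on the carbonyl side → ester.
  COOH: –COOH: carbonyl C bonded to –OH and C → carboxylic acid (the –OH is not a separate alcohol).
Ether appears at: CH(CH2OCH3), CH(CH2OCH3) → 2.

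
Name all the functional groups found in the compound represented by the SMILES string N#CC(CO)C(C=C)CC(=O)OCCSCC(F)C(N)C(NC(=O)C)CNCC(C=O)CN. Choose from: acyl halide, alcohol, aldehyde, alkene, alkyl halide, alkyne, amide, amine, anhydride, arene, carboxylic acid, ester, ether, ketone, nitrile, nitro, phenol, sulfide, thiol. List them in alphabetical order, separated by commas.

alcohol, aldehyde, alkene, alkyl halide, amide, amine, ester, nitrile, sulfide

N≡C–: carbon triple-bonded to nitrogen → nitrile.
pendant –CH2OH on an sp³ backbone C → alcohol.
pendant –CH=CH2: C=C double bond → alkene.
–C(=O)–O–C with C on the carbonyl side → ester.
C–S–C linkage → sulfide (thioether).
halogen on an sp³ carbon → alkyl halide.
–NH2 on an sp³ carbon with no adjacent C=O → amine.
pendant –NHC(=O)CH3: N bonded to a carbonyl → amide (not amine).
C–N–C with sp³ carbons and no adjacent C=O → amine (secondary).
pendant –CHO: carbonyl C bonded to C and H → aldehyde.
–NH2 on an sp³ carbon with no adjacent C=O → amine.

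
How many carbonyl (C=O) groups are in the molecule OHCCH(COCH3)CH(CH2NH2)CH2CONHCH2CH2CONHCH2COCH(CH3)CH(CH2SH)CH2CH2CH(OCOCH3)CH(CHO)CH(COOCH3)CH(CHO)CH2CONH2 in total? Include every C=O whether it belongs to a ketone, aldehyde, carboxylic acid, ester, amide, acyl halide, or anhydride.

10

OHC: aldehyde, 1 C=O (running total 1).
CH(COCH3): ketone, 1 C=O (running total 2).
CH2CONHCH2: amide, 1 C=O (running total 3).
CH2CONHCH2: amide, 1 C=O (running total 4).
CO: ketone, 1 C=O (running total 5).
CH(OCOCH3): ester, 1 C=O (running total 6).
CH(CHO): aldehyde, 1 C=O (running total 7).
CH(COOCH3): ester, 1 C=O (running total 8).
CH(CHO): aldehyde, 1 C=O (running total 9).
CONH2: amide, 1 C=O (running total 10).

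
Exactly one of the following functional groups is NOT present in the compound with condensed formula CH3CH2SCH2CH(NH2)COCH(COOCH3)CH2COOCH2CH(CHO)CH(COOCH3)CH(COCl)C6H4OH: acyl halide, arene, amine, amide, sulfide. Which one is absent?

amine: present (CH(NH2) — –NH2 on an sp³ carbon with no adjacent C=O → amine).
sulfide: present (CH2SCH2 — C–S–C linkage → sulfide (thioether)).
arene: present (C6H4OH — –OH attached directly to an aromatic ring → phenol (not alcohol); the ring itself is an arene).
acyl halide: present (CH(COCl) — pendant –C(=O)X: carbonyl C bonded to C and halogen → acyl halide).
amide: no segment matches this pattern.

amide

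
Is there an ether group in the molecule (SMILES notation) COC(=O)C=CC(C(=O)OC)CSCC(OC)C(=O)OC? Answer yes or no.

yes

CH3O–C(=O)–: carbonyl C bonded to C and to –OCH3 → ester (not ketone + ether).
C=C double bond → alkene.
pendant –COOCH3: carbonyl C bonded to C and –OCH3 → ester.
C–S–C linkage → sulfide (thioether).
pendant –OCH3: C–O–C with sp³ C, no adjacent C=O → ether.
–C(=O)OCH3: carbonyl C bonded to C and to –OCH3 → ester (not ketone + ether).
The CH(OCH3) segment supplies the ether: pendant –OCH3: C–O–C with sp³ C, no adjacent C=O → ether.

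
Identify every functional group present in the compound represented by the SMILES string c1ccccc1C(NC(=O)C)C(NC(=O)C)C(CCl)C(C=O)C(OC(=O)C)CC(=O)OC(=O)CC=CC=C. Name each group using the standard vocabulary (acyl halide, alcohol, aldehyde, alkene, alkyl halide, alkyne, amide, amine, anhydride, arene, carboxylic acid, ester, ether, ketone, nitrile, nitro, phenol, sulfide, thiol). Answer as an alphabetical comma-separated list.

Working along the chain:
  C6H5: C6H5– phenyl ring → arene.
  CH(NHCOCH3): pendant –NHC(=O)CH3: N bonded to a carbonyl → amide (not amine).
  CH(NHCOCH3): pendant –NHC(=O)CH3: N bonded to a carbonyl → amide (not amine).
  CH(CH2Cl): pendant –CH2X: halogen on sp³ carbon → alkyl halide.
  CH(CHO): pendant –CHO: carbonyl C bonded to C and H → aldehyde.
  CH(OCOCH3): pendant –OC(=O)CH3: an acyloxy group → ester.
  CH2CO-O-COCH2: two acyl groups sharing one oxygen, –C(=O)–O–C(=O)– → anhydride.
  CH=CH: C=C double bond → alkene.
  CH=CH2: C=C double bond → alkene.

aldehyde, alkene, alkyl halide, amide, anhydride, arene, ester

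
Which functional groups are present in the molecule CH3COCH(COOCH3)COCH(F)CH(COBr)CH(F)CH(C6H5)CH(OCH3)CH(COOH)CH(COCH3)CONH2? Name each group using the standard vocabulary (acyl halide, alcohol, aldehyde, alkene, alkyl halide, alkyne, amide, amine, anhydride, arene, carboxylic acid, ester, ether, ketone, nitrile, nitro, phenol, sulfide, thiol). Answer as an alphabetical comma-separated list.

–C(=O)– with carbon on both sides → ketone.
pendant –COOCH3: carbonyl C bonded to C and –OCH3 → ester.
–C(=O)– with carbon on both sides → ketone.
halogen on an sp³ carbon → alkyl halide.
pendant –C(=O)X: carbonyl C bonded to C and halogen → acyl halide.
halogen on an sp³ carbon → alkyl halide.
pendant –C6H5: benzene ring → arene.
pendant –OCH3: C–O–C with sp³ C, no adjacent C=O → ether.
pendant –COOH: carbonyl C bonded to C and –OH → carboxylic acid.
pendant –COCH3: carbonyl C bonded to two carbons → ketone.
–C(=O)NH2: carbonyl C bonded to C and to N → amide (the N is not a separate amine).

acyl halide, alkyl halide, amide, arene, carboxylic acid, ester, ether, ketone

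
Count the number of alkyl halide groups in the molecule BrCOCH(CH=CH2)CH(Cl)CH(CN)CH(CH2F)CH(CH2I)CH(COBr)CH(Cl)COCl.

–C(=O)Br: carbonyl C bonded to C and to a halogen → acyl halide (not alkyl halide).
pendant –CH=CH2: C=C double bond → alkene.
halogen on an sp³ carbon → alkyl halide.
pendant –C≡N: nitrile.
pendant –CH2X: halogen on sp³ carbon → alkyl halide.
pendant –CH2X: halogen on sp³ carbon → alkyl halide.
pendant –C(=O)X: carbonyl C bonded to C and halogen → acyl halide.
halogen on an sp³ carbon → alkyl halide.
–C(=O)Cl: carbonyl C bonded to C and to a halogen → acyl halide (not alkyl halide).
Alkyl halide appears at: CH(Cl), CH(CH2F), CH(CH2I), CH(Cl) → 4.

4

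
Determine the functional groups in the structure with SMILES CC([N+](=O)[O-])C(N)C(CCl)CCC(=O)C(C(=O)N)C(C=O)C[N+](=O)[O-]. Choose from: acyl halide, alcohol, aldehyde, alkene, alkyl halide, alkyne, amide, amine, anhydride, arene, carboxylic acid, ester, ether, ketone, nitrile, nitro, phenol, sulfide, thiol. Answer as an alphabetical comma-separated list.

–NO2 on an sp³ carbon → nitro (the N=O is not a carbonyl).
–NH2 on an sp³ carbon with no adjacent C=O → amine.
pendant –CH2X: halogen on sp³ carbon → alkyl halide.
–C(=O)– with carbon on both sides → ketone.
pendant –CONH2: carbonyl C bonded to C and N → amide.
pendant –CHO: carbonyl C bonded to C and H → aldehyde.
–NO2 on carbon → nitro group.

aldehyde, alkyl halide, amide, amine, ketone, nitro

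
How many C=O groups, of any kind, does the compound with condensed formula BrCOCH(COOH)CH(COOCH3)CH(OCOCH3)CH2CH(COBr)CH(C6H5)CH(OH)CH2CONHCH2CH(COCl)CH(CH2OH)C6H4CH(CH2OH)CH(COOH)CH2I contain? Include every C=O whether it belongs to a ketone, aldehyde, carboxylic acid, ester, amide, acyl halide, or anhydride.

8

BrCO: acyl halide, 1 C=O (running total 1).
CH(COOH): carboxylic acid, 1 C=O (running total 2).
CH(COOCH3): ester, 1 C=O (running total 3).
CH(OCOCH3): ester, 1 C=O (running total 4).
CH(COBr): acyl halide, 1 C=O (running total 5).
CH2CONHCH2: amide, 1 C=O (running total 6).
CH(COCl): acyl halide, 1 C=O (running total 7).
CH(COOH): carboxylic acid, 1 C=O (running total 8).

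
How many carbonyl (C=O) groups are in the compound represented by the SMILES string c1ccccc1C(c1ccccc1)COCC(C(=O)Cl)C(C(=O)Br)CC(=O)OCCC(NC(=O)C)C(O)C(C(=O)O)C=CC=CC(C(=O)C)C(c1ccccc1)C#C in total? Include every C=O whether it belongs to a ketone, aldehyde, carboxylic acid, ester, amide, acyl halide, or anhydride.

CH(COCl): acyl halide, 1 C=O (running total 1).
CH(COBr): acyl halide, 1 C=O (running total 2).
CH2COOCH2: ester, 1 C=O (running total 3).
CH(NHCOCH3): amide, 1 C=O (running total 4).
CH(COOH): carboxylic acid, 1 C=O (running total 5).
CH(COCH3): ketone, 1 C=O (running total 6).

6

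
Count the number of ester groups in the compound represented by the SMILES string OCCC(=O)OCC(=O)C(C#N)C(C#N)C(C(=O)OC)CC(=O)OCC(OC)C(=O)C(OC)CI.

Taking each segment in turn:
  HOCH2: HO– on an sp³ carbon → alcohol.
  CH2COOCH2: –C(=O)–O–C with C on the carbonyl side → ester.
  CO: –C(=O)– with carbon on both sides → ketone.
  CH(CN): pendant –C≡N: nitrile.
  CH(CN): pendant –C≡N: nitrile.
  CH(COOCH3): pendant –COOCH3: carbonyl C bonded to C and –OCH3 → ester.
  CH2COOCH2: –C(=O)–O–C with C on the carbonyl side → ester.
  CH(OCH3): pendant –OCH3: C–O–C with sp³ C, no adjacent C=O → ether.
  CO: –C(=O)– with carbon on both sides → ketone.
  CH(OCH3): pendant –OCH3: C–O–C with sp³ C, no adjacent C=O → ether.
  CH2I: halogen on an sp³ carbon → alkyl halide.
Ester appears at: CH2COOCH2, CH(COOCH3), CH2COOCH2 → 3.

3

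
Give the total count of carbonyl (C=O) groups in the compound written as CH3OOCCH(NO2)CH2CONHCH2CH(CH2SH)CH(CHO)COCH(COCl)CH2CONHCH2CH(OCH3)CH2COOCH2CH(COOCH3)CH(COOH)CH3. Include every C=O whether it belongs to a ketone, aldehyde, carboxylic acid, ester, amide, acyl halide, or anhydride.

CH3OOC: ester, 1 C=O (running total 1).
CH2CONHCH2: amide, 1 C=O (running total 2).
CH(CHO): aldehyde, 1 C=O (running total 3).
CO: ketone, 1 C=O (running total 4).
CH(COCl): acyl halide, 1 C=O (running total 5).
CH2CONHCH2: amide, 1 C=O (running total 6).
CH2COOCH2: ester, 1 C=O (running total 7).
CH(COOCH3): ester, 1 C=O (running total 8).
CH(COOH): carboxylic acid, 1 C=O (running total 9).

9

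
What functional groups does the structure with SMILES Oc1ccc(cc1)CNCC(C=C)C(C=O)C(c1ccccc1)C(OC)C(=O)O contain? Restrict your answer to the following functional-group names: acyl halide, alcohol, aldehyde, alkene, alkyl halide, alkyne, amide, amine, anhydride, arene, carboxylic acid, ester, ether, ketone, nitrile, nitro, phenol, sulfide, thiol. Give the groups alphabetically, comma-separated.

aldehyde, alkene, amine, arene, carboxylic acid, ether, phenol

Reading the structure from left to right:
  HOC6H4: –OH attached directly to an aromatic ring → phenol (not alcohol); the ring itself is an arene.
  CH2NHCH2: C–N–C with sp³ carbons and no adjacent C=O → amine (secondary).
  CH(CH=CH2): pendant –CH=CH2: C=C double bond → alkene.
  CH(CHO): pendant –CHO: carbonyl C bonded to C and H → aldehyde.
  CH(C6H5): pendant –C6H5: benzene ring → arene.
  CH(OCH3): pendant –OCH3: C–O–C with sp³ C, no adjacent C=O → ether.
  COOH: –COOH: carbonyl C bonded to –OH and C → carboxylic acid (the –OH is not a separate alcohol).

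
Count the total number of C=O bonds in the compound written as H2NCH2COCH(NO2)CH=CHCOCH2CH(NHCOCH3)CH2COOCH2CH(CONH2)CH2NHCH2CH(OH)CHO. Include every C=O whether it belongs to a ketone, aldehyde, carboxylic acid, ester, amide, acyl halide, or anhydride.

6

CO: ketone, 1 C=O (running total 1).
CO: ketone, 1 C=O (running total 2).
CH(NHCOCH3): amide, 1 C=O (running total 3).
CH2COOCH2: ester, 1 C=O (running total 4).
CH(CONH2): amide, 1 C=O (running total 5).
CHO: aldehyde, 1 C=O (running total 6).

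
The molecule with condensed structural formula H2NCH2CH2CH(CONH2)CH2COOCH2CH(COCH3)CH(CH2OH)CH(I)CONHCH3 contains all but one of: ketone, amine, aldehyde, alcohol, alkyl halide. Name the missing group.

aldehyde

alcohol: present (CH(CH2OH) — pendant –CH2OH on an sp³ backbone C → alcohol).
amine: present (H2NCH2 — –NH2 on an sp³ carbon with no adjacent C=O → amine).
ketone: present (CH(COCH3) — pendant –COCH3: carbonyl C bonded to two carbons → ketone).
alkyl halide: present (CH(I) — halogen on an sp³ carbon → alkyl halide).
aldehyde: absent. In CH(COCH3), the carbonyl carbon is bonded to two carbons, so it is a ketone, not an aldehyde.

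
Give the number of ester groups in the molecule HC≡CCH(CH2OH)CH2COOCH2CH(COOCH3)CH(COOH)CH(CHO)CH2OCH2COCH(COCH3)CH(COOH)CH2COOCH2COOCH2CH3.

Reading the structure from left to right:
  HC≡C: C≡C triple bond → alkyne.
  CH(CH2OH): pendant –CH2OH on an sp³ backbone C → alcohol.
  CH2COOCH2: –C(=O)–O–C with C on the carbonyl side → ester.
  CH(COOCH3): pendant –COOCH3: carbonyl C bonded to C and –OCH3 → ester.
  CH(COOH): pendant –COOH: carbonyl C bonded to C and –OH → carboxylic acid.
  CH(CHO): pendant –CHO: carbonyl C bonded to C and H → aldehyde.
  CH2OCH2: C–O–C with sp³ carbons on both sides and no adjacent C=O → ether.
  CO: –C(=O)– with carbon on both sides → ketone.
  CH(COCH3): pendant –COCH3: carbonyl C bonded to two carbons → ketone.
  CH(COOH): pendant –COOH: carbonyl C bonded to C and –OH → carboxylic acid.
  CH2COOCH2: –C(=O)–O–C with C on the carbonyl side → ester.
  COOCH2CH3: –C(=O)OCH2CH3: carbonyl C bonded to C and to –OEt → ester.
Ester appears at: CH2COOCH2, CH(COOCH3), CH2COOCH2, COOCH2CH3 → 4.

4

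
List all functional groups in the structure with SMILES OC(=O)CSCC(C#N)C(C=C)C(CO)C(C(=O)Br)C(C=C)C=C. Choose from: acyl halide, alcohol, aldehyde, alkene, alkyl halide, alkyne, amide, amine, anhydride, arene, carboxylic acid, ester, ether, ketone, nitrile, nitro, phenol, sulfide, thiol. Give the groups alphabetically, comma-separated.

acyl halide, alcohol, alkene, carboxylic acid, nitrile, sulfide

Taking each segment in turn:
  HOOC: –COOH: carbonyl C bonded to –OH and C → carboxylic acid (the –OH is not a separate alcohol).
  CH2SCH2: C–S–C linkage → sulfide (thioether).
  CH(CN): pendant –C≡N: nitrile.
  CH(CH=CH2): pendant –CH=CH2: C=C double bond → alkene.
  CH(CH2OH): pendant –CH2OH on an sp³ backbone C → alcohol.
  CH(COBr): pendant –C(=O)X: carbonyl C bonded to C and halogen → acyl halide.
  CH(CH=CH2): pendant –CH=CH2: C=C double bond → alkene.
  CH=CH2: C=C double bond → alkene.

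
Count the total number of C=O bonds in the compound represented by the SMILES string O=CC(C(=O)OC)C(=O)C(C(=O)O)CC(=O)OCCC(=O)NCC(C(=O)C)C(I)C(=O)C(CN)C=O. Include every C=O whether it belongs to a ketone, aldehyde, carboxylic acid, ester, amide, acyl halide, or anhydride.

OHC: aldehyde, 1 C=O (running total 1).
CH(COOCH3): ester, 1 C=O (running total 2).
CO: ketone, 1 C=O (running total 3).
CH(COOH): carboxylic acid, 1 C=O (running total 4).
CH2COOCH2: ester, 1 C=O (running total 5).
CH2CONHCH2: amide, 1 C=O (running total 6).
CH(COCH3): ketone, 1 C=O (running total 7).
CO: ketone, 1 C=O (running total 8).
CHO: aldehyde, 1 C=O (running total 9).

9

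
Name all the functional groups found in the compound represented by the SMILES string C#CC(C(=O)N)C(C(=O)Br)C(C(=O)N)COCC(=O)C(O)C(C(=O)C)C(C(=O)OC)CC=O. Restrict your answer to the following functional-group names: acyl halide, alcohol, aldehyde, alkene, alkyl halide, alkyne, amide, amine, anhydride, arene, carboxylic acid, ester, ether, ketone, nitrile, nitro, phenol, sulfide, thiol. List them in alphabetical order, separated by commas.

acyl halide, alcohol, aldehyde, alkyne, amide, ester, ether, ketone

C≡C triple bond → alkyne.
pendant –CONH2: carbonyl C bonded to C and N → amide.
pendant –C(=O)X: carbonyl C bonded to C and halogen → acyl halide.
pendant –CONH2: carbonyl C bonded to C and N → amide.
C–O–C with sp³ carbons on both sides and no adjacent C=O → ether.
–C(=O)– with carbon on both sides → ketone.
–OH on an sp³ carbon → alcohol (secondary).
pendant –COCH3: carbonyl C bonded to two carbons → ketone.
pendant –COOCH3: carbonyl C bonded to C and –OCH3 → ester.
terminal –CHO: carbonyl C bonded to H and C → aldehyde.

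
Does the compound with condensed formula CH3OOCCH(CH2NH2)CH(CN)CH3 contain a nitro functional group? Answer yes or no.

no

CH3O–C(=O)–: carbonyl C bonded to C and to –OCH3 → ester (not ketone + ether).
pendant –CH2NH2: N on sp³ C, no adjacent C=O → amine.
pendant –C≡N: nitrile.
The groups actually present are: amine, ester, nitrile.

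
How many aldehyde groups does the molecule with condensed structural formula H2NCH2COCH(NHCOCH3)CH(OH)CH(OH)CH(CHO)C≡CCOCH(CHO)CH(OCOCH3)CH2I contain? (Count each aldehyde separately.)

Taking each segment in turn:
  H2NCH2: –NH2 on an sp³ carbon with no adjacent C=O → amine.
  CO: –C(=O)– with carbon on both sides → ketone.
  CH(NHCOCH3): pendant –NHC(=O)CH3: N bonded to a carbonyl → amide (not amine).
  CH(OH): –OH on an sp³ carbon → alcohol (secondary).
  CH(OH): –OH on an sp³ carbon → alcohol (secondary).
  CH(CHO): pendant –CHO: carbonyl C bonded to C and H → aldehyde.
  C≡C: C≡C triple bond → alkyne.
  CO: –C(=O)– with carbon on both sides → ketone.
  CH(CHO): pendant –CHO: carbonyl C bonded to C and H → aldehyde.
  CH(OCOCH3): pendant –OC(=O)CH3: an acyloxy group → ester.
  CH2I: halogen on an sp³ carbon → alkyl halide.
Aldehyde appears at: CH(CHO), CH(CHO) → 2.

2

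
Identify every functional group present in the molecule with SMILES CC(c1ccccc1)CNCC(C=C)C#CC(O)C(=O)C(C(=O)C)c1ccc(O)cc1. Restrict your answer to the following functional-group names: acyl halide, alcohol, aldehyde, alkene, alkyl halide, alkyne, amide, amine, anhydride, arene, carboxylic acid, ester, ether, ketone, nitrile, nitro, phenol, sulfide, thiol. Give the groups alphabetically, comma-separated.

Reading the structure from left to right:
  CH(C6H5): pendant –C6H5: benzene ring → arene.
  CH2NHCH2: C–N–C with sp³ carbons and no adjacent C=O → amine (secondary).
  CH(CH=CH2): pendant –CH=CH2: C=C double bond → alkene.
  C≡C: C≡C triple bond → alkyne.
  CH(OH): –OH on an sp³ carbon → alcohol (secondary).
  CO: –C(=O)– with carbon on both sides → ketone.
  CH(COCH3): pendant –COCH3: carbonyl C bonded to two carbons → ketone.
  C6H4OH: –OH attached directly to an aromatic ring → phenol (not alcohol); the ring itself is an arene.

alcohol, alkene, alkyne, amine, arene, ketone, phenol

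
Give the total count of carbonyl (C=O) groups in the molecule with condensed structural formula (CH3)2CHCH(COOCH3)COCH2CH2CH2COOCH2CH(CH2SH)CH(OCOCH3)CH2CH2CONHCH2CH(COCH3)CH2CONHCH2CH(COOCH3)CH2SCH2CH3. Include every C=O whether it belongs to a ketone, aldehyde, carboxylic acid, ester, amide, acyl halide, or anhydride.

8

CH(COOCH3): ester, 1 C=O (running total 1).
CO: ketone, 1 C=O (running total 2).
CH2COOCH2: ester, 1 C=O (running total 3).
CH(OCOCH3): ester, 1 C=O (running total 4).
CH2CONHCH2: amide, 1 C=O (running total 5).
CH(COCH3): ketone, 1 C=O (running total 6).
CH2CONHCH2: amide, 1 C=O (running total 7).
CH(COOCH3): ester, 1 C=O (running total 8).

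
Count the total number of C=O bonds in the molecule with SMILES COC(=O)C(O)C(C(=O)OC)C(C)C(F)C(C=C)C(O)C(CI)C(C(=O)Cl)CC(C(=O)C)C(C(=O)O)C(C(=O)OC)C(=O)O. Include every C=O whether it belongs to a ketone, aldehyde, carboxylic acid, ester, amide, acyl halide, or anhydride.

CH3OOC: ester, 1 C=O (running total 1).
CH(COOCH3): ester, 1 C=O (running total 2).
CH(COCl): acyl halide, 1 C=O (running total 3).
CH(COCH3): ketone, 1 C=O (running total 4).
CH(COOH): carboxylic acid, 1 C=O (running total 5).
CH(COOCH3): ester, 1 C=O (running total 6).
COOH: carboxylic acid, 1 C=O (running total 7).

7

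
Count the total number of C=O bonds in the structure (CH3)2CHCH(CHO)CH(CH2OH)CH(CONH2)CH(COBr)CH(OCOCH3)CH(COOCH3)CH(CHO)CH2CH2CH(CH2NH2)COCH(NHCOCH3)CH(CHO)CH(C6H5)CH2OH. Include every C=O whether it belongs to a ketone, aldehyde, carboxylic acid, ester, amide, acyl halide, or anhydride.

CH(CHO): aldehyde, 1 C=O (running total 1).
CH(CONH2): amide, 1 C=O (running total 2).
CH(COBr): acyl halide, 1 C=O (running total 3).
CH(OCOCH3): ester, 1 C=O (running total 4).
CH(COOCH3): ester, 1 C=O (running total 5).
CH(CHO): aldehyde, 1 C=O (running total 6).
CO: ketone, 1 C=O (running total 7).
CH(NHCOCH3): amide, 1 C=O (running total 8).
CH(CHO): aldehyde, 1 C=O (running total 9).

9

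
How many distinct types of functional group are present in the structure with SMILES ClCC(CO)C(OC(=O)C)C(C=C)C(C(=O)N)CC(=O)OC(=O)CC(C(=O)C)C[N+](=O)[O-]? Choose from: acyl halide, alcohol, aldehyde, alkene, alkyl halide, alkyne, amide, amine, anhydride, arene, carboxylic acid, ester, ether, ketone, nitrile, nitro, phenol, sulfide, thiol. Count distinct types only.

8

Working along the chain:
  ClCH2: halogen on an sp³ carbon → alkyl halide.
  CH(CH2OH): pendant –CH2OH on an sp³ backbone C → alcohol.
  CH(OCOCH3): pendant –OC(=O)CH3: an acyloxy group → ester.
  CH(CH=CH2): pendant –CH=CH2: C=C double bond → alkene.
  CH(CONH2): pendant –CONH2: carbonyl C bonded to C and N → amide.
  CH2CO-O-COCH2: two acyl groups sharing one oxygen, –C(=O)–O–C(=O)– → anhydride.
  CH(COCH3): pendant –COCH3: carbonyl C bonded to two carbons → ketone.
  CH2NO2: –NO2 on carbon → nitro group.
Distinct types present: alcohol, alkene, alkyl halide, amide, anhydride, ester, ketone, nitro.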